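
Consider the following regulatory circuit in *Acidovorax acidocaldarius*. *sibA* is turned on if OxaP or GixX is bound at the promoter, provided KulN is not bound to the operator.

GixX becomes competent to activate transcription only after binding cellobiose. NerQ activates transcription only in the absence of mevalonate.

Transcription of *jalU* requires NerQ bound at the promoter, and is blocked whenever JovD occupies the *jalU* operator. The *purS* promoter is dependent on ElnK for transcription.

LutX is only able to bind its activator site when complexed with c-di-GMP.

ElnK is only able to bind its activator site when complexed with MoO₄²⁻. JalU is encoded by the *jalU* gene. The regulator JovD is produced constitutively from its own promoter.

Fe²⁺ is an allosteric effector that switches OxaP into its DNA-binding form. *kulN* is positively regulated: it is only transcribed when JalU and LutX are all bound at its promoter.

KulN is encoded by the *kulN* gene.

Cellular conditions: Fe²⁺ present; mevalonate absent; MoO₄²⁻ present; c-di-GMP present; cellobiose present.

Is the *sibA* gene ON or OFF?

ON

Fe²⁺ is present, so OxaP is active.
Cellobiose is present, so GixX is active.
Mevalonate is absent, so NerQ is active.
JovD is produced constitutively and is active.
With repressor JovD bound, *jalU* is not transcribed.
So JalU is not produced.
c-di-GMP is present, so LutX is active.
Required activator JalU is absent, so *kulN* is not transcribed.
So KulN is not produced.
Activator OxaP is present, so *sibA* is transcribed.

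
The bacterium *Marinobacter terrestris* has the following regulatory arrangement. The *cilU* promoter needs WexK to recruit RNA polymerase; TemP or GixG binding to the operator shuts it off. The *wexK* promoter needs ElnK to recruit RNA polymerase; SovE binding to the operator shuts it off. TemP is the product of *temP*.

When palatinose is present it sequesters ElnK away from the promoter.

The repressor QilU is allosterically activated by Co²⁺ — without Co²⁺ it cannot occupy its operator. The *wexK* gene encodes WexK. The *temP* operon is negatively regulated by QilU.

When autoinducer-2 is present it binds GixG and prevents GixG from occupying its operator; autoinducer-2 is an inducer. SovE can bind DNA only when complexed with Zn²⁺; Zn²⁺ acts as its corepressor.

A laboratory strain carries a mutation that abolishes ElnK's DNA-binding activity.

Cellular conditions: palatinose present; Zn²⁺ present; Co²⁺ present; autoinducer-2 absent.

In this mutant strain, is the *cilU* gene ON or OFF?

OFF

Co²⁺ is present, so QilU is active.
With repressor QilU bound, *temP* is not transcribed.
So TemP is not produced.
Autoinducer-2 is absent, so GixG is active.
Zn²⁺ is present, so SovE is active.
ElnK is non-functional in this strain, so it has no effect.
With repressor SovE bound, *wexK* is not transcribed.
So WexK is not produced.
With repressor GixG bound, *cilU* is not transcribed.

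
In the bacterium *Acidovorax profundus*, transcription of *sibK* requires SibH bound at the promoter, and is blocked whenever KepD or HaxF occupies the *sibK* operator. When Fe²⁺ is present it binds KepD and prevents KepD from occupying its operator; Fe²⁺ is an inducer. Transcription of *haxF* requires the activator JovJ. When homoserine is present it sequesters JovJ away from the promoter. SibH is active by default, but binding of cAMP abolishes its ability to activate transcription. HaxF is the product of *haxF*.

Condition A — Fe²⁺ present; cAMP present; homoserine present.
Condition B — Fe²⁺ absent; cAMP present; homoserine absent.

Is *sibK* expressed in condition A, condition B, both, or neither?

neither

Condition A:
Fe²⁺ is present, so KepD is inactive.
cAMP is present, so SibH is inactive.
Homoserine is present, so JovJ is inactive.
Required activator JovJ is absent, so *haxF* is not transcribed.
So HaxF is not produced.
Required activator SibH is absent, so *sibK* is not transcribed.
→ *sibK* is OFF in A.
Condition B:
Fe²⁺ is absent, so KepD is active.
cAMP is present, so SibH is inactive.
Homoserine is absent, so JovJ is active.
No repressor is bound and JovJ is active, so *haxF* is transcribed.
So HaxF is produced and active.
With repressor KepD bound, *sibK* is not transcribed.
→ *sibK* is OFF in B.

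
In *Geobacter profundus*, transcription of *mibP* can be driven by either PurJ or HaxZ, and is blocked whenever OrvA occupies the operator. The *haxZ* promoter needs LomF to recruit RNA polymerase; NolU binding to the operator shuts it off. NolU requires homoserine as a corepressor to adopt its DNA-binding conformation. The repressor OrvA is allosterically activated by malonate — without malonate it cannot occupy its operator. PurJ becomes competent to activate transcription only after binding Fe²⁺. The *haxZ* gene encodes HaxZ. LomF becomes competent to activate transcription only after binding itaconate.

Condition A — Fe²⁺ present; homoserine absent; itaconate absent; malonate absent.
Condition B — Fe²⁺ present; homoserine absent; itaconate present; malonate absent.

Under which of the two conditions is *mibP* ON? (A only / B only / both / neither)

Condition A:
Fe²⁺ is present, so PurJ is active.
Homoserine is absent, so NolU is inactive.
Itaconate is absent, so LomF is inactive.
Required activator LomF is absent, so *haxZ* is not transcribed.
So HaxZ is not produced.
Malonate is absent, so OrvA is inactive.
Activator PurJ is present, so *mibP* is transcribed.
→ *mibP* is ON in A.
Condition B:
Fe²⁺ is present, so PurJ is active.
Homoserine is absent, so NolU is inactive.
Itaconate is present, so LomF is active.
No repressor is bound and LomF is active, so *haxZ* is transcribed.
So HaxZ is produced and active.
Malonate is absent, so OrvA is inactive.
Activator PurJ is present, so *mibP* is transcribed.
→ *mibP* is ON in B.

both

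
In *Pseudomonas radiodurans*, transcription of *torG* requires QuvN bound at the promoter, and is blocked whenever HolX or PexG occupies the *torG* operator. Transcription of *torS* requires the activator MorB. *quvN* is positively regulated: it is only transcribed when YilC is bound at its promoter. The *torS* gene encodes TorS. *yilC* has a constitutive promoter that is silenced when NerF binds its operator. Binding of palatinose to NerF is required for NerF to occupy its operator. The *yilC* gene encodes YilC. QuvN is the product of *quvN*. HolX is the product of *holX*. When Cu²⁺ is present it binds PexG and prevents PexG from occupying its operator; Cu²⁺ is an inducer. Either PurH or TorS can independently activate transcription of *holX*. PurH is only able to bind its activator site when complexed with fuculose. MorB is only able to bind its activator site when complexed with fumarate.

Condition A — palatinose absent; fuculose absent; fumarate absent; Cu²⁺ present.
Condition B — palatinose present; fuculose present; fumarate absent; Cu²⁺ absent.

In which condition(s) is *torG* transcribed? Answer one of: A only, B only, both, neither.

A only

Condition A:
Palatinose is absent, so NerF is inactive.
With no repressor bound, *yilC* is transcribed.
So YilC is produced and active.
No repressor is bound and YilC is active, so *quvN* is transcribed.
So QuvN is produced and active.
Fuculose is absent, so PurH is inactive.
Fumarate is absent, so MorB is inactive.
Required activator MorB is absent, so *torS* is not transcribed.
So TorS is not produced.
No activator is available at the *holX* promoter, so *holX* is not transcribed.
So HolX is not produced.
Cu²⁺ is present, so PexG is inactive.
No repressor is bound and QuvN is active, so *torG* is transcribed.
→ *torG* is ON in A.
Condition B:
Palatinose is present, so NerF is active.
With repressor NerF bound, *yilC* is not transcribed.
So YilC is not produced.
Required activator YilC is absent, so *quvN* is not transcribed.
So QuvN is not produced.
Fuculose is present, so PurH is active.
Fumarate is absent, so MorB is inactive.
Required activator MorB is absent, so *torS* is not transcribed.
So TorS is not produced.
Activator PurH is present, so *holX* is transcribed.
So HolX is produced and active.
Cu²⁺ is absent, so PexG is active.
With repressor HolX bound, *torG* is not transcribed.
→ *torG* is OFF in B.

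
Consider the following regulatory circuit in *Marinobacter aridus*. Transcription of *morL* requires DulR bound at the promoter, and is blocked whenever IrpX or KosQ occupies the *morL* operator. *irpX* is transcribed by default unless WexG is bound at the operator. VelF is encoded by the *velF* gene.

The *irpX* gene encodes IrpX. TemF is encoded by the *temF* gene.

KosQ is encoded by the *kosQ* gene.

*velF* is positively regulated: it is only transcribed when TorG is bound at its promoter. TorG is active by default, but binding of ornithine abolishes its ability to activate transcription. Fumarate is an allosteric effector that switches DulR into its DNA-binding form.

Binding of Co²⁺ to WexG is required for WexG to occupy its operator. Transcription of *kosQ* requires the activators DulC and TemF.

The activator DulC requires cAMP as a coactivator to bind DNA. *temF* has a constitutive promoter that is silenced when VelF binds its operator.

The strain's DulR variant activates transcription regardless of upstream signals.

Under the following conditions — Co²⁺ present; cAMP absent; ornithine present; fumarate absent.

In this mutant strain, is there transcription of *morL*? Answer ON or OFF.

Co²⁺ is present, so WexG is active.
With repressor WexG bound, *irpX* is not transcribed.
So IrpX is not produced.
cAMP is absent, so DulC is inactive.
Ornithine is present, so TorG is inactive.
Required activator TorG is absent, so *velF* is not transcribed.
So VelF is not produced.
With no repressor bound, *temF* is transcribed.
So TemF is produced and active.
Required activator DulC is absent, so *kosQ* is not transcribed.
So KosQ is not produced.
DulR is constitutively active in this strain.
No repressor is bound and DulR is active, so *morL* is transcribed.

ON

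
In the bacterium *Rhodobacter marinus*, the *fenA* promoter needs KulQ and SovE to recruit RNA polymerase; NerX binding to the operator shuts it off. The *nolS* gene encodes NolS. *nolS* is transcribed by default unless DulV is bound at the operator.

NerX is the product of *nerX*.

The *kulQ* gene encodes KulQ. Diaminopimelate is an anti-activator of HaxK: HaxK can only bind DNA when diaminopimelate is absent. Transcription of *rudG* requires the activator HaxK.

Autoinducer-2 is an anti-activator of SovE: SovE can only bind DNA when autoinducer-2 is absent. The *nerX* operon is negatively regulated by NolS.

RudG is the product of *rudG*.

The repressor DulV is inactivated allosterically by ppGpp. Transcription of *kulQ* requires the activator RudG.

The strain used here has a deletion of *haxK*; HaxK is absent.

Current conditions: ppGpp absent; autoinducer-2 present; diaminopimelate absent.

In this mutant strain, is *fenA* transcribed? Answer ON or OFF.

HaxK is non-functional in this strain, so it has no effect.
Required activator HaxK is absent, so *rudG* is not transcribed.
So RudG is not produced.
Required activator RudG is absent, so *kulQ* is not transcribed.
So KulQ is not produced.
ppGpp is absent, so DulV is active.
With repressor DulV bound, *nolS* is not transcribed.
So NolS is not produced.
With no repressor bound, *nerX* is transcribed.
So NerX is produced and active.
Autoinducer-2 is present, so SovE is inactive.
With repressor NerX bound, *fenA* is not transcribed.

OFF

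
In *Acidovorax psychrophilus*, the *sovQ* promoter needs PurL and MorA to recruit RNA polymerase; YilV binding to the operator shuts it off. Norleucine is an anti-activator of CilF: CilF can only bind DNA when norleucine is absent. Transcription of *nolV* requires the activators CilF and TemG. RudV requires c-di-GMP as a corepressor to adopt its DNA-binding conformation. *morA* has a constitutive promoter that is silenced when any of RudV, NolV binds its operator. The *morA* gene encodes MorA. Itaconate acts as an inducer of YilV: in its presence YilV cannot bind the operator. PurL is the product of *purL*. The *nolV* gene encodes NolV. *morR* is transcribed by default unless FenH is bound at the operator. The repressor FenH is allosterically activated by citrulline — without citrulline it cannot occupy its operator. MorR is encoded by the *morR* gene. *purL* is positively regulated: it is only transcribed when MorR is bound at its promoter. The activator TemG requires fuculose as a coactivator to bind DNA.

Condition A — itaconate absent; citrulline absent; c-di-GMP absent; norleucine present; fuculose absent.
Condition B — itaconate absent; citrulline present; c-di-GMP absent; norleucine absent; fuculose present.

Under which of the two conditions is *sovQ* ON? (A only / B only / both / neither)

neither

Condition A:
Itaconate is absent, so YilV is active.
Citrulline is absent, so FenH is inactive.
With no repressor bound, *morR* is transcribed.
So MorR is produced and active.
No repressor is bound and MorR is active, so *purL* is transcribed.
So PurL is produced and active.
c-di-GMP is absent, so RudV is inactive.
Norleucine is present, so CilF is inactive.
Fuculose is absent, so TemG is inactive.
Required activator CilF is absent, so *nolV* is not transcribed.
So NolV is not produced.
With no repressor bound, *morA* is transcribed.
So MorA is produced and active.
With repressor YilV bound, *sovQ* is not transcribed.
→ *sovQ* is OFF in A.
Condition B:
Itaconate is absent, so YilV is active.
Citrulline is present, so FenH is active.
With repressor FenH bound, *morR* is not transcribed.
So MorR is not produced.
Required activator MorR is absent, so *purL* is not transcribed.
So PurL is not produced.
c-di-GMP is absent, so RudV is inactive.
Norleucine is absent, so CilF is active.
Fuculose is present, so TemG is active.
No repressor is bound and CilF and TemG are active, so *nolV* is transcribed.
So NolV is produced and active.
With repressor NolV bound, *morA* is not transcribed.
So MorA is not produced.
With repressor YilV bound, *sovQ* is not transcribed.
→ *sovQ* is OFF in B.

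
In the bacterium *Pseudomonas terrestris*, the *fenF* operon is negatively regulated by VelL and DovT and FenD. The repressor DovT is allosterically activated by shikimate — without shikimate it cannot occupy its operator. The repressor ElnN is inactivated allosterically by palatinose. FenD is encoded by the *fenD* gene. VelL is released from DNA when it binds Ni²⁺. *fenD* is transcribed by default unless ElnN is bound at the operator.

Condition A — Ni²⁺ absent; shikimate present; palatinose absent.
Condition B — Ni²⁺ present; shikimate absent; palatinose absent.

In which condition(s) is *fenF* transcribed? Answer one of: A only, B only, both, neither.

Condition A:
Ni²⁺ is absent, so VelL is active.
Shikimate is present, so DovT is active.
Palatinose is absent, so ElnN is active.
With repressor ElnN bound, *fenD* is not transcribed.
So FenD is not produced.
With repressor VelL bound, *fenF* is not transcribed.
→ *fenF* is OFF in A.
Condition B:
Ni²⁺ is present, so VelL is inactive.
Shikimate is absent, so DovT is inactive.
Palatinose is absent, so ElnN is active.
With repressor ElnN bound, *fenD* is not transcribed.
So FenD is not produced.
With no repressor bound, *fenF* is transcribed.
→ *fenF* is ON in B.

B only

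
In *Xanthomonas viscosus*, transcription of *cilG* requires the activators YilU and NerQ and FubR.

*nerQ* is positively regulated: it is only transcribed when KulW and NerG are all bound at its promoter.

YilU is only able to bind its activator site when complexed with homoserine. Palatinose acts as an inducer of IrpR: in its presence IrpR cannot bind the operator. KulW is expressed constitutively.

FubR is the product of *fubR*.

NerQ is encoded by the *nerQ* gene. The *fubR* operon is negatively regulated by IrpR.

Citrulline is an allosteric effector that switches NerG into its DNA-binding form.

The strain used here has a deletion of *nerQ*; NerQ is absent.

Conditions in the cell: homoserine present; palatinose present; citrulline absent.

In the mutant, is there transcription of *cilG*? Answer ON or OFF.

OFF

Homoserine is present, so YilU is active.
NerQ is non-functional in this strain, so it has no effect.
Palatinose is present, so IrpR is inactive.
With no repressor bound, *fubR* is transcribed.
So FubR is produced and active.
Required activator NerQ is absent, so *cilG* is not transcribed.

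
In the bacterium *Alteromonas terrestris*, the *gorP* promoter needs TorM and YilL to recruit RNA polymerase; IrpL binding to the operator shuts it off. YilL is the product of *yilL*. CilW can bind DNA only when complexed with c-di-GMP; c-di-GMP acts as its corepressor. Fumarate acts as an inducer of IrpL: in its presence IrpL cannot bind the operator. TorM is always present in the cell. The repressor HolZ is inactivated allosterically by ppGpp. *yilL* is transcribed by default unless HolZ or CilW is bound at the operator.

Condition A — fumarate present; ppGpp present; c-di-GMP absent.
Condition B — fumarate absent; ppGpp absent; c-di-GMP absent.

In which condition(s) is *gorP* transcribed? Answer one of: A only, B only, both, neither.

Condition A:
Fumarate is present, so IrpL is inactive.
TorM is produced constitutively and is active.
ppGpp is present, so HolZ is inactive.
c-di-GMP is absent, so CilW is inactive.
With no repressor bound, *yilL* is transcribed.
So YilL is produced and active.
No repressor is bound and TorM and YilL are active, so *gorP* is transcribed.
→ *gorP* is ON in A.
Condition B:
Fumarate is absent, so IrpL is active.
TorM is produced constitutively and is active.
ppGpp is absent, so HolZ is active.
c-di-GMP is absent, so CilW is inactive.
With repressor HolZ bound, *yilL* is not transcribed.
So YilL is not produced.
With repressor IrpL bound, *gorP* is not transcribed.
→ *gorP* is OFF in B.

A only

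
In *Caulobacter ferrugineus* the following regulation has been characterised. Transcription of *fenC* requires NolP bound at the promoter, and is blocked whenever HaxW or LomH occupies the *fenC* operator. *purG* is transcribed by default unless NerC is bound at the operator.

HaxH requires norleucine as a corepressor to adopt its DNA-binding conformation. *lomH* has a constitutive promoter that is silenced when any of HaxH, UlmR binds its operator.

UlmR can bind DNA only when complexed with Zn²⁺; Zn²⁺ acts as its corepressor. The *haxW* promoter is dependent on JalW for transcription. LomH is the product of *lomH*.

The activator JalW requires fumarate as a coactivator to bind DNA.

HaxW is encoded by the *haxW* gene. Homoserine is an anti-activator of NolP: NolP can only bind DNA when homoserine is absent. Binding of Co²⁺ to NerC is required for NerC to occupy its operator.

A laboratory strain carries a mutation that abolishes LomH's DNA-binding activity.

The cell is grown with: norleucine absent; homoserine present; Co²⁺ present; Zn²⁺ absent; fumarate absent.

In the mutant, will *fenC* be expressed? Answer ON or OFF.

Homoserine is present, so NolP is inactive.
Fumarate is absent, so JalW is inactive.
Required activator JalW is absent, so *haxW* is not transcribed.
So HaxW is not produced.
LomH is non-functional in this strain, so it has no effect.
Required activator NolP is absent, so *fenC* is not transcribed.

OFF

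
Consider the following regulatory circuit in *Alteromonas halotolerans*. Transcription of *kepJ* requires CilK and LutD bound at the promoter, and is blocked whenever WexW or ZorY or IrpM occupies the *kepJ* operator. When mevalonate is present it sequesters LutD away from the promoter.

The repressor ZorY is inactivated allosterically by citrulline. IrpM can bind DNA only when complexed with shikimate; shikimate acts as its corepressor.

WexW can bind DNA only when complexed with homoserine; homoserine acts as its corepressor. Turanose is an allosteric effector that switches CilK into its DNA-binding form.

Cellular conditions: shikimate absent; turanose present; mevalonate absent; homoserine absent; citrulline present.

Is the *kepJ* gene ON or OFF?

Homoserine is absent, so WexW is inactive.
Citrulline is present, so ZorY is inactive.
Shikimate is absent, so IrpM is inactive.
Turanose is present, so CilK is active.
Mevalonate is absent, so LutD is active.
No repressor is bound and CilK and LutD are active, so *kepJ* is transcribed.

ON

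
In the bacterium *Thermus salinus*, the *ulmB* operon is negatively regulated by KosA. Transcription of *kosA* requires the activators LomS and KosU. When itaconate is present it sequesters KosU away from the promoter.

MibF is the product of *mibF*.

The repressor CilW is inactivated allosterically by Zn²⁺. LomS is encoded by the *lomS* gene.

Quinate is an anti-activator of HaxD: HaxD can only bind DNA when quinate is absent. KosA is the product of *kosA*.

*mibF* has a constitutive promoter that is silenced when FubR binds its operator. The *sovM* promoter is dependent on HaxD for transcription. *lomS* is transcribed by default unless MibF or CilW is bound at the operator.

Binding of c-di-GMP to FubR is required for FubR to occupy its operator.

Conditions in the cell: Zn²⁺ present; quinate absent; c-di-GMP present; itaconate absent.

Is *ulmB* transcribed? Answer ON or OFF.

OFF

c-di-GMP is present, so FubR is active.
With repressor FubR bound, *mibF* is not transcribed.
So MibF is not produced.
Zn²⁺ is present, so CilW is inactive.
With no repressor bound, *lomS* is transcribed.
So LomS is produced and active.
Itaconate is absent, so KosU is active.
No repressor is bound and LomS and KosU are active, so *kosA* is transcribed.
So KosA is produced and active.
With repressor KosA bound, *ulmB* is not transcribed.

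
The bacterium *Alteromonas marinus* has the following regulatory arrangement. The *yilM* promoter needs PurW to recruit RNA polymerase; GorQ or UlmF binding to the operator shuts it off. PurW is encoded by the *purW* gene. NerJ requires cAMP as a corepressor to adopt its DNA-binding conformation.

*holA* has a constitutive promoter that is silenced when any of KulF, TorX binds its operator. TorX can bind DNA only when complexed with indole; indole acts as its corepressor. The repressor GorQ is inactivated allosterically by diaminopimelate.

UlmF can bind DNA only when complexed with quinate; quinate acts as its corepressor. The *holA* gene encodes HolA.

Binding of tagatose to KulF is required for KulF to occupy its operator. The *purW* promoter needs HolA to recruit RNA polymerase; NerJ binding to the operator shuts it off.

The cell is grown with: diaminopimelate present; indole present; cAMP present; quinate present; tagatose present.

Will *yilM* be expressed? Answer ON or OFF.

Diaminopimelate is present, so GorQ is inactive.
Tagatose is present, so KulF is active.
Indole is present, so TorX is active.
With repressor KulF bound, *holA* is not transcribed.
So HolA is not produced.
cAMP is present, so NerJ is active.
With repressor NerJ bound, *purW* is not transcribed.
So PurW is not produced.
Quinate is present, so UlmF is active.
With repressor UlmF bound, *yilM* is not transcribed.

OFF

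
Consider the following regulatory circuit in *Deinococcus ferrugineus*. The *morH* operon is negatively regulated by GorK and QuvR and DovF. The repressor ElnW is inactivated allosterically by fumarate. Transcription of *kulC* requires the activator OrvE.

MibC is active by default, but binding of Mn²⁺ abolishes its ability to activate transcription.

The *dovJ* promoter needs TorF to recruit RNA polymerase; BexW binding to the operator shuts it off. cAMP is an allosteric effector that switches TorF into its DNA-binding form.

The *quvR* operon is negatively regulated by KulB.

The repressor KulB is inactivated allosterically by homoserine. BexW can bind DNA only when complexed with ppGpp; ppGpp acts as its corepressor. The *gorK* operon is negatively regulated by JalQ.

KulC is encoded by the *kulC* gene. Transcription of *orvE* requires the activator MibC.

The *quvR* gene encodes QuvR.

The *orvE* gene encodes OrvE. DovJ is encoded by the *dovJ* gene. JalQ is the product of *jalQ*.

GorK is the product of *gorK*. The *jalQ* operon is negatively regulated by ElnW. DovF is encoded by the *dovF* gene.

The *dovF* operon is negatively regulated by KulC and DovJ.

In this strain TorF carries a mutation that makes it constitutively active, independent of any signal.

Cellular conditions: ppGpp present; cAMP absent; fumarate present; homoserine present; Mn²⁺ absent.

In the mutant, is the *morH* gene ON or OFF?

OFF

Fumarate is present, so ElnW is inactive.
With no repressor bound, *jalQ* is transcribed.
So JalQ is produced and active.
With repressor JalQ bound, *gorK* is not transcribed.
So GorK is not produced.
Homoserine is present, so KulB is inactive.
With no repressor bound, *quvR* is transcribed.
So QuvR is produced and active.
Mn²⁺ is absent, so MibC is active.
No repressor is bound and MibC is active, so *orvE* is transcribed.
So OrvE is produced and active.
No repressor is bound and OrvE is active, so *kulC* is transcribed.
So KulC is produced and active.
TorF is constitutively active in this strain.
ppGpp is present, so BexW is active.
With repressor BexW bound, *dovJ* is not transcribed.
So DovJ is not produced.
With repressor KulC bound, *dovF* is not transcribed.
So DovF is not produced.
With repressor QuvR bound, *morH* is not transcribed.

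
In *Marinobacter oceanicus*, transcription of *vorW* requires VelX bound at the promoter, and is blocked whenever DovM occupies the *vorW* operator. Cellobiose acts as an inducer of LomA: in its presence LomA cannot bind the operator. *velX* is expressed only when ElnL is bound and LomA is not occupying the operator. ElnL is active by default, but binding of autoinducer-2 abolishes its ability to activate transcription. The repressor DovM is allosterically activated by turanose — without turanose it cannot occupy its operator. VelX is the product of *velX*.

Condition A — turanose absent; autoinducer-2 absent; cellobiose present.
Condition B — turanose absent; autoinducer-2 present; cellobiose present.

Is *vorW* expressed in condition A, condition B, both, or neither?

Condition A:
Turanose is absent, so DovM is inactive.
Autoinducer-2 is absent, so ElnL is active.
Cellobiose is present, so LomA is inactive.
No repressor is bound and ElnL is active, so *velX* is transcribed.
So VelX is produced and active.
No repressor is bound and VelX is active, so *vorW* is transcribed.
→ *vorW* is ON in A.
Condition B:
Turanose is absent, so DovM is inactive.
Autoinducer-2 is present, so ElnL is inactive.
Cellobiose is present, so LomA is inactive.
Required activator ElnL is absent, so *velX* is not transcribed.
So VelX is not produced.
Required activator VelX is absent, so *vorW* is not transcribed.
→ *vorW* is OFF in B.

A only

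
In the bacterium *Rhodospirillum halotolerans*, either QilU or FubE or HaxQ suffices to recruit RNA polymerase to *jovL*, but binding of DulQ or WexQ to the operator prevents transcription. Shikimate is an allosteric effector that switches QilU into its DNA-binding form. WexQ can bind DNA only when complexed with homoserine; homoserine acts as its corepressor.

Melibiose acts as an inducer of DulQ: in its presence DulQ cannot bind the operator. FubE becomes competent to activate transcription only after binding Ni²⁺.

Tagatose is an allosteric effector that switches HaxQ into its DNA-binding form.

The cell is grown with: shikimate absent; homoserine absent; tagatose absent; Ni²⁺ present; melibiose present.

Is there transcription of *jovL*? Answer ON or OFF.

ON

Shikimate is absent, so QilU is inactive.
Melibiose is present, so DulQ is inactive.
Ni²⁺ is present, so FubE is active.
Tagatose is absent, so HaxQ is inactive.
Homoserine is absent, so WexQ is inactive.
Activator FubE is present, so *jovL* is transcribed.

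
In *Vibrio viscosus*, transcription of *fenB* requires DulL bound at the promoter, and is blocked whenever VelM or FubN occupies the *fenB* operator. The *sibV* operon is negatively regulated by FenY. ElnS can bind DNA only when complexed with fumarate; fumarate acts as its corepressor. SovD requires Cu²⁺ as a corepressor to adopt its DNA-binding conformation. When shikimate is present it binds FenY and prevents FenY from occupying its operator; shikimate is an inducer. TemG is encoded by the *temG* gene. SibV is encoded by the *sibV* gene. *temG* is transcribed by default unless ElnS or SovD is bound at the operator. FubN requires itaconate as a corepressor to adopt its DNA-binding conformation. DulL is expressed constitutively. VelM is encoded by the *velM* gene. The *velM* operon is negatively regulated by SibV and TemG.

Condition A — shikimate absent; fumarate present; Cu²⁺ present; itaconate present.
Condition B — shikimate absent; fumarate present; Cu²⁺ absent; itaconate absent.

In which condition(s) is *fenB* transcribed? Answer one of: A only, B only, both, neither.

neither

Condition A:
Shikimate is absent, so FenY is active.
With repressor FenY bound, *sibV* is not transcribed.
So SibV is not produced.
Fumarate is present, so ElnS is active.
Cu²⁺ is present, so SovD is active.
With repressor ElnS bound, *temG* is not transcribed.
So TemG is not produced.
With no repressor bound, *velM* is transcribed.
So VelM is produced and active.
DulL is produced constitutively and is active.
Itaconate is present, so FubN is active.
With repressor VelM bound, *fenB* is not transcribed.
→ *fenB* is OFF in A.
Condition B:
Shikimate is absent, so FenY is active.
With repressor FenY bound, *sibV* is not transcribed.
So SibV is not produced.
Fumarate is present, so ElnS is active.
Cu²⁺ is absent, so SovD is inactive.
With repressor ElnS bound, *temG* is not transcribed.
So TemG is not produced.
With no repressor bound, *velM* is transcribed.
So VelM is produced and active.
DulL is produced constitutively and is active.
Itaconate is absent, so FubN is inactive.
With repressor VelM bound, *fenB* is not transcribed.
→ *fenB* is OFF in B.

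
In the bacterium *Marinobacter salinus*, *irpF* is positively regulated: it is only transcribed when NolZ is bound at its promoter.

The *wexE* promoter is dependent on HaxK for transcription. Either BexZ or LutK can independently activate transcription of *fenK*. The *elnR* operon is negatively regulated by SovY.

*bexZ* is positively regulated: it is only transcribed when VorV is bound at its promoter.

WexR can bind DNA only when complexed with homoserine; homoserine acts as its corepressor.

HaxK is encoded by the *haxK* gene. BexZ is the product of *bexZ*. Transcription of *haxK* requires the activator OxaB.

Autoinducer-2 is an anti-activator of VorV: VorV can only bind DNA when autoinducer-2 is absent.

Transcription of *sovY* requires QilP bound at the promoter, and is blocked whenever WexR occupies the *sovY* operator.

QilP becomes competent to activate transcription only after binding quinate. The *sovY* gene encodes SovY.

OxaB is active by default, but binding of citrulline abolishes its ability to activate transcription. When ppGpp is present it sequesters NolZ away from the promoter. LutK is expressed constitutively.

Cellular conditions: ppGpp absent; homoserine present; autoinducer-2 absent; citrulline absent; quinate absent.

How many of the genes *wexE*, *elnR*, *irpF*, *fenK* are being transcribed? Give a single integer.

4

Citrulline is absent, so OxaB is active.
No repressor is bound and OxaB is active, so *haxK* is transcribed.
So HaxK is produced and active.
No repressor is bound and HaxK is active, so *wexE* is transcribed.
→ *wexE* is ON.
Homoserine is present, so WexR is active.
Quinate is absent, so QilP is inactive.
With repressor WexR bound, *sovY* is not transcribed.
So SovY is not produced.
With no repressor bound, *elnR* is transcribed.
→ *elnR* is ON.
ppGpp is absent, so NolZ is active.
No repressor is bound and NolZ is active, so *irpF* is transcribed.
→ *irpF* is ON.
Autoinducer-2 is absent, so VorV is active.
No repressor is bound and VorV is active, so *bexZ* is transcribed.
So BexZ is produced and active.
LutK is produced constitutively and is active.
Activator BexZ is present, so *fenK* is transcribed.
→ *fenK* is ON.
4 of the 4 genes are transcribed.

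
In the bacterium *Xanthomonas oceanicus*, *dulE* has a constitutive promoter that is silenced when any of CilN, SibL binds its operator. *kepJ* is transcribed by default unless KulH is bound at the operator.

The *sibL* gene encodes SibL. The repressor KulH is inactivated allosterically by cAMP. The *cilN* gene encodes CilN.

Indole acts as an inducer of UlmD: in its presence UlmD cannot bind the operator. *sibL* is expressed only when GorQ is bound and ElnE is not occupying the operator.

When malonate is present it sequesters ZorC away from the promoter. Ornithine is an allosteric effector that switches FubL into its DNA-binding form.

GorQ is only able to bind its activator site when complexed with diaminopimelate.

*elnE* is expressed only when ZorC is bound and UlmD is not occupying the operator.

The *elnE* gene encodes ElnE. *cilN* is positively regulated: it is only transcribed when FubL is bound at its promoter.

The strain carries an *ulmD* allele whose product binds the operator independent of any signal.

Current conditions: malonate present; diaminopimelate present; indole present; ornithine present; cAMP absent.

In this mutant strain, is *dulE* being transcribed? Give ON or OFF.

OFF

Ornithine is present, so FubL is active.
No repressor is bound and FubL is active, so *cilN* is transcribed.
So CilN is produced and active.
Malonate is present, so ZorC is inactive.
UlmD is constitutively active in this strain.
With repressor UlmD bound, *elnE* is not transcribed.
So ElnE is not produced.
Diaminopimelate is present, so GorQ is active.
No repressor is bound and GorQ is active, so *sibL* is transcribed.
So SibL is produced and active.
With repressor CilN bound, *dulE* is not transcribed.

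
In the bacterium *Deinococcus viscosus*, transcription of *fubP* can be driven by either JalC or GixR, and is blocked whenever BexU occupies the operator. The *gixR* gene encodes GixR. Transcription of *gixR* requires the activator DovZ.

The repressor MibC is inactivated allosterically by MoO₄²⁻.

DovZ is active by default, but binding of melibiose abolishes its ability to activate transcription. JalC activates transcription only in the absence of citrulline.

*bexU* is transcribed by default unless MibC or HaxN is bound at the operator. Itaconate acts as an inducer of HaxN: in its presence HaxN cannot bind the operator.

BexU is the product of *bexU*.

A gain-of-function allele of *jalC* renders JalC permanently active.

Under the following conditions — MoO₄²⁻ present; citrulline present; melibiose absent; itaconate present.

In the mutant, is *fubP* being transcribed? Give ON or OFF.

MoO₄²⁻ is present, so MibC is inactive.
Itaconate is present, so HaxN is inactive.
With no repressor bound, *bexU* is transcribed.
So BexU is produced and active.
JalC is constitutively active in this strain.
Melibiose is absent, so DovZ is active.
No repressor is bound and DovZ is active, so *gixR* is transcribed.
So GixR is produced and active.
With repressor BexU bound, *fubP* is not transcribed.

OFF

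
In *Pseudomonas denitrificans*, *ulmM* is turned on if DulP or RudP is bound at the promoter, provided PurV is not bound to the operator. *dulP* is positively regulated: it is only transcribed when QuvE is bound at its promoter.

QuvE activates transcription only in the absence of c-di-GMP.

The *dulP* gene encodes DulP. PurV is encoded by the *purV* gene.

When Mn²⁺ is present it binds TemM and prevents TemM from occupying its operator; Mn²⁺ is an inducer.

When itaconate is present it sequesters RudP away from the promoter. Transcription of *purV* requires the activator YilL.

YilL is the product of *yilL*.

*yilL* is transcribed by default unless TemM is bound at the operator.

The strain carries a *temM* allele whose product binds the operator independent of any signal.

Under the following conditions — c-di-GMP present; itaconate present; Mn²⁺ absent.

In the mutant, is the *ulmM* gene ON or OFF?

OFF

TemM is constitutively active in this strain.
With repressor TemM bound, *yilL* is not transcribed.
So YilL is not produced.
Required activator YilL is absent, so *purV* is not transcribed.
So PurV is not produced.
c-di-GMP is present, so QuvE is inactive.
Required activator QuvE is absent, so *dulP* is not transcribed.
So DulP is not produced.
Itaconate is present, so RudP is inactive.
No activator is available at the *ulmM* promoter, so *ulmM* is not transcribed.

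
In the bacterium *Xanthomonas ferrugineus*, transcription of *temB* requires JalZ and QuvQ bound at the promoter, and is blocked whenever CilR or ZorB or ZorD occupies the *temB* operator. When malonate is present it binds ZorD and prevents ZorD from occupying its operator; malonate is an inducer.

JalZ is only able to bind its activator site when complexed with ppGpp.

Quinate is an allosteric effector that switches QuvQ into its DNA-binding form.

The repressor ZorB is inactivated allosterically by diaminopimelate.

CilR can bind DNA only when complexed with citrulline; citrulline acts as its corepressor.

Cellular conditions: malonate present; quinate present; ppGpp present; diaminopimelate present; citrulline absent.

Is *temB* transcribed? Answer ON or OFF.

ON

ppGpp is present, so JalZ is active.
Citrulline is absent, so CilR is inactive.
Diaminopimelate is present, so ZorB is inactive.
Malonate is present, so ZorD is inactive.
Quinate is present, so QuvQ is active.
No repressor is bound and JalZ and QuvQ are active, so *temB* is transcribed.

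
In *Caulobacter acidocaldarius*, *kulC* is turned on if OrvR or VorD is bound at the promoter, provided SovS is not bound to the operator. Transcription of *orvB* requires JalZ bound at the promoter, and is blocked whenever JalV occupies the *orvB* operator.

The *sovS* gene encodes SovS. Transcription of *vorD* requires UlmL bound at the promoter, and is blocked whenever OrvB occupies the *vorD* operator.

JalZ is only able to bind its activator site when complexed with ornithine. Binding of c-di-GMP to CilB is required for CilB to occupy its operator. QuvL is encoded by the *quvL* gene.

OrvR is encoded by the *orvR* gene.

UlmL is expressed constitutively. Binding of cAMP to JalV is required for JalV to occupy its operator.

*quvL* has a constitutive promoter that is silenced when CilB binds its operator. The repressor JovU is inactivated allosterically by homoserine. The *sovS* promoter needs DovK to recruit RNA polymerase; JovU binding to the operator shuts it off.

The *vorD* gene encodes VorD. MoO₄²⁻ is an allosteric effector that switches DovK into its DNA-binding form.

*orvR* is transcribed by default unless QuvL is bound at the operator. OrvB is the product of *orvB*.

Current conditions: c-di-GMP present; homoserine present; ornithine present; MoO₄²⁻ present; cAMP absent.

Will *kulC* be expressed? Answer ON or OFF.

OFF

Homoserine is present, so JovU is inactive.
MoO₄²⁻ is present, so DovK is active.
No repressor is bound and DovK is active, so *sovS* is transcribed.
So SovS is produced and active.
c-di-GMP is present, so CilB is active.
With repressor CilB bound, *quvL* is not transcribed.
So QuvL is not produced.
With no repressor bound, *orvR* is transcribed.
So OrvR is produced and active.
UlmL is produced constitutively and is active.
Ornithine is present, so JalZ is active.
cAMP is absent, so JalV is inactive.
No repressor is bound and JalZ is active, so *orvB* is transcribed.
So OrvB is produced and active.
With repressor OrvB bound, *vorD* is not transcribed.
So VorD is not produced.
With repressor SovS bound, *kulC* is not transcribed.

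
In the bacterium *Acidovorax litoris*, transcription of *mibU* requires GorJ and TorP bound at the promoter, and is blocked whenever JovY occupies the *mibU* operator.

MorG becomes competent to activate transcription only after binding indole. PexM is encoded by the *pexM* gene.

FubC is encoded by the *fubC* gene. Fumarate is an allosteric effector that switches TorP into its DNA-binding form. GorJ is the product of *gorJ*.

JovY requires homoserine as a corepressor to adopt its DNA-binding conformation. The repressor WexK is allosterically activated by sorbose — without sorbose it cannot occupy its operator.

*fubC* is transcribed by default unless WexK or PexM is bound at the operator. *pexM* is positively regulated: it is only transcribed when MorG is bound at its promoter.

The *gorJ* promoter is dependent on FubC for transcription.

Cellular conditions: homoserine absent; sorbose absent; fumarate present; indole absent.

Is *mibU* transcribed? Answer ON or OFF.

ON

Sorbose is absent, so WexK is inactive.
Indole is absent, so MorG is inactive.
Required activator MorG is absent, so *pexM* is not transcribed.
So PexM is not produced.
With no repressor bound, *fubC* is transcribed.
So FubC is produced and active.
No repressor is bound and FubC is active, so *gorJ* is transcribed.
So GorJ is produced and active.
Fumarate is present, so TorP is active.
Homoserine is absent, so JovY is inactive.
No repressor is bound and GorJ and TorP are active, so *mibU* is transcribed.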